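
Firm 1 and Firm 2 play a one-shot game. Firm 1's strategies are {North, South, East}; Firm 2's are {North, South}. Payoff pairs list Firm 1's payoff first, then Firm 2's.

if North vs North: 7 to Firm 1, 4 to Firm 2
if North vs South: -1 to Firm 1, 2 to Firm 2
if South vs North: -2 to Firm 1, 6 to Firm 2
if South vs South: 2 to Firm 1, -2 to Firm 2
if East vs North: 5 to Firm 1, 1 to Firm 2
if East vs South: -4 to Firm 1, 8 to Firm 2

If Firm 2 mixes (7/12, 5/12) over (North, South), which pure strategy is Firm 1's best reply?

North

Compute Firm 1's expected payoff from each pure strategy against the given mix.
North: (7/12)·7 + (5/12)·(-1) = 11/3
South: (7/12)·(-2) + (5/12)·2 = -1/3
East: (7/12)·5 + (5/12)·(-4) = 5/4
Highest expected payoff is 11/3, from North.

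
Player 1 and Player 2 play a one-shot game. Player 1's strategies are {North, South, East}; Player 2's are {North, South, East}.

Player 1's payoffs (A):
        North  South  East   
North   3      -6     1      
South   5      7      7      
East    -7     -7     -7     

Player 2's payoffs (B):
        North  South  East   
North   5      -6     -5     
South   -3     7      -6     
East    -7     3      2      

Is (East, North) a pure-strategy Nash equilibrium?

No

Holding Player 2 at North: Player 1 gets -7 from East but could get 5 by switching to South. Player 1 has a profitable deviation.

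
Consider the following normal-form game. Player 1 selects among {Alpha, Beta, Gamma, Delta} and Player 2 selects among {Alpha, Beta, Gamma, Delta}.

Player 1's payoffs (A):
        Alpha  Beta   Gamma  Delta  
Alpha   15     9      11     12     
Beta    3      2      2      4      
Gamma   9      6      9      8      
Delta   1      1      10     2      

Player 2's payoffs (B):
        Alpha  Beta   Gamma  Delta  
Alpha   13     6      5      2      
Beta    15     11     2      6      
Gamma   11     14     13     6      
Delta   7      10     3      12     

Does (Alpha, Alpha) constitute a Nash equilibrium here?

Yes

Holding Player 2 at Alpha: Player 1 gets 15 from Alpha, versus 3 from Beta, 9 from Gamma, 1 from Delta. No profitable deviation for Player 1.
Holding Player 1 at Alpha: Player 2 gets 13 from Alpha, versus 6 from Beta, 5 from Gamma, 2 from Delta. No profitable deviation for Player 2 either.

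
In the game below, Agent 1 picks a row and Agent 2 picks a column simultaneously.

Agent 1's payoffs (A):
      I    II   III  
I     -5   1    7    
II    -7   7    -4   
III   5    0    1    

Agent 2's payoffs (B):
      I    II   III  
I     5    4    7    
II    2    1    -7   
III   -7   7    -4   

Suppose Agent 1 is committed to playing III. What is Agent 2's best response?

With Agent 1 fixed at III, Agent 2's payoffs are: I → -7, II → 7, III → -4.
The maximum is 7, achieved by II.

II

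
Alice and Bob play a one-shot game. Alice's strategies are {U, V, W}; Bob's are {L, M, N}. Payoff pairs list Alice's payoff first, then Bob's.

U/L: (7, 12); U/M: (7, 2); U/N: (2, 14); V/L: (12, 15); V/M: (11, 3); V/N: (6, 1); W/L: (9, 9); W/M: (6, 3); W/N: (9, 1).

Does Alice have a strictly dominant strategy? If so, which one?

None

A strategy is strictly dominant if it gives Alice a strictly higher payoff than every other strategy, against every choice by the opponent.
U is not dominant: against L, V gives 12 > 7.
V is not dominant: against N, W gives 9 > 6.
W is not dominant: against L, V gives 12 > 9.
No single strategy is best against every opponent action.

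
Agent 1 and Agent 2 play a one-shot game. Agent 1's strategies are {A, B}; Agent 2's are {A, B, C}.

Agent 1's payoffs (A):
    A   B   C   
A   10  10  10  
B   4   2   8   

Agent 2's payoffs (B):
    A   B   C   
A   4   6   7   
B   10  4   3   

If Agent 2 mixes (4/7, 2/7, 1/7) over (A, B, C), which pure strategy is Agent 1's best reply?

Compute Agent 1's expected payoff from each pure strategy against the given mix.
A: (4/7)·10 + (2/7)·10 + (1/7)·10 = 10
B: (4/7)·4 + (2/7)·2 + (1/7)·8 = 4
Highest expected payoff is 10, from A.

A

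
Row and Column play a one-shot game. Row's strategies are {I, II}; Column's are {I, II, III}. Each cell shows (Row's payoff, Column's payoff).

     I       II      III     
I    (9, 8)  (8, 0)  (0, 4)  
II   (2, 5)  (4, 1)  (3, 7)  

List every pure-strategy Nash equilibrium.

A profile is a Nash equilibrium when each player is best-responding to the other.
Row's best responses — vs I: I (payoff 9); vs II: I (payoff 8); vs III: II (payoff 3).
Column's best responses — vs I: I (payoff 8); vs II: III (payoff 7).
Mutual best responses occur at (I, I) and (II, III); at each, neither player gains by switching.

(I, I) and (II, III)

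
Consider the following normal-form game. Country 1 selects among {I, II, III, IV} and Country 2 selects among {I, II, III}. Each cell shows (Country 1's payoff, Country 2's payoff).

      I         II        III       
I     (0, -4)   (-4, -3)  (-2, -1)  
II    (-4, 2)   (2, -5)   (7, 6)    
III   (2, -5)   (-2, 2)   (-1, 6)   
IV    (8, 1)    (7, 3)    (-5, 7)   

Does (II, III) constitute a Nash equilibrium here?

Yes

Holding Country 2 at III: Country 1 gets 7 from II, versus -2 from I, -1 from III, -5 from IV. No profitable deviation for Country 1.
Holding Country 1 at II: Country 2 gets 6 from III, versus 2 from I, -5 from II. No profitable deviation for Country 2 either.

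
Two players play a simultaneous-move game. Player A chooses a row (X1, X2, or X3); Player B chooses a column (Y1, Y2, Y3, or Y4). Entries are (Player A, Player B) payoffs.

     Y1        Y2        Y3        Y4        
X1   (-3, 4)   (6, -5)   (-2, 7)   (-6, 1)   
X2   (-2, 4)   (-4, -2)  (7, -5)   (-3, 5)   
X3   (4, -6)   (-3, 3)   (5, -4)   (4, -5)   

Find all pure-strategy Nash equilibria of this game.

No pure-strategy Nash equilibrium

A profile is a Nash equilibrium when each player is best-responding to the other.
Player A's best responses — vs Y1: X3 (payoff 4); vs Y2: X1 (payoff 6); vs Y3: X2 (payoff 7); vs Y4: X3 (payoff 4).
Player B's best responses — vs X1: Y3 (payoff 7); vs X2: Y4 (payoff 5); vs X3: Y2 (payoff 3).
No cell has both players best-responding. For instance, Player A's best reply to Y3 is X2, but against X2 Player B prefers Y4 over Y3.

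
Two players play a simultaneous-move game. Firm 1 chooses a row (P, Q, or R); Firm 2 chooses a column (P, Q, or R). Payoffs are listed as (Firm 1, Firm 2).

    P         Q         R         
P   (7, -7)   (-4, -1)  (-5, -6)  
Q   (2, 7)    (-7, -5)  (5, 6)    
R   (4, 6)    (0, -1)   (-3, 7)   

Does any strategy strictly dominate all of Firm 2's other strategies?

Check whether one of Firm 2's strategies beats all alternatives regardless of what the opponent does.
P is not dominant: against P, Q gives -1 > -7.
Q is not dominant: against Q, P gives 7 > -5.
R is not dominant: against P, Q gives -1 > -6.
No single strategy is best against every opponent action.

No strictly dominant strategy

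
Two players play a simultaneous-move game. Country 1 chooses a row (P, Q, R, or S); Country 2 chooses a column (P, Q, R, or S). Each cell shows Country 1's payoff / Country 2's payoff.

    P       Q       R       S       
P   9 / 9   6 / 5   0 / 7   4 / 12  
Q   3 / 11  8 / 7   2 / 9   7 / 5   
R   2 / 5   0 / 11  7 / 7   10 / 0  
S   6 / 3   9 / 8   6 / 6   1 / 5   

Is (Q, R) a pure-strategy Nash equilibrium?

No

Holding Country 2 at R: Country 1 gets 2 from Q but could get 7 by switching to R. Country 1 has a profitable deviation.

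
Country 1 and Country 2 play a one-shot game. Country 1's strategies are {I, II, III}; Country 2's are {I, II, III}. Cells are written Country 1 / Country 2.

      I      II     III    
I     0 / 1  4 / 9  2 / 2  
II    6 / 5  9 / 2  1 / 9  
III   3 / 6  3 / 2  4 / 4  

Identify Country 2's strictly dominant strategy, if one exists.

No strictly dominant strategy

A strategy is strictly dominant if it gives Country 2 a strictly higher payoff than every other strategy, against every choice by the opponent.
I is not dominant: against I, II gives 9 > 1.
II is not dominant: against II, I gives 5 > 2.
III is not dominant: against I, II gives 9 > 2.
No single strategy is best against every opponent action.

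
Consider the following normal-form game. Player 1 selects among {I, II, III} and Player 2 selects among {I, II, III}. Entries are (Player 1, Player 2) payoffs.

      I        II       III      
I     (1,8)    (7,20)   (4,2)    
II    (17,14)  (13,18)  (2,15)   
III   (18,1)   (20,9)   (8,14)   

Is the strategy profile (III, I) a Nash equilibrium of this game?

No

Holding Player 2 at I: Player 1 gets 18 from III, versus 1 from I, 17 from II. No profitable deviation for Player 1.
Holding Player 1 at III: Player 2 gets 1 from I but could get 14 by switching to III. Player 2 has a profitable deviation.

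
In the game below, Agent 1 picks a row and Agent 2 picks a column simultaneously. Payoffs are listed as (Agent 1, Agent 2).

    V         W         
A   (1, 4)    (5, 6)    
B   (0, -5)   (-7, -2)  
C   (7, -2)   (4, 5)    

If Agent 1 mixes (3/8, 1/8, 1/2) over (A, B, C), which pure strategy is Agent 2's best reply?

Compute Agent 2's expected payoff from each pure strategy against the given mix.
V: (3/8)·4 + (1/8)·(-5) + (1/2)·(-2) = -1/8
W: (3/8)·6 + (1/8)·(-2) + (1/2)·5 = 9/2
Highest expected payoff is 9/2, from W.

W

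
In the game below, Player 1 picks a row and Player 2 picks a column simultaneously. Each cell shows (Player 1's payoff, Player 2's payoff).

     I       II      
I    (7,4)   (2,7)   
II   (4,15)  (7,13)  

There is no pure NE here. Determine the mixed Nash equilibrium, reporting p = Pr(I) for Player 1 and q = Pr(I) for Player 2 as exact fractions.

Each player's mixing probability is pinned down by making the *other* player indifferent.
Player 2 indifferent between I and II: p·4 + (1−p)·15 = p·7 + (1−p)·13 ⟹ 15 + (-11)p = 13 + (-6)p ⟹ p = 2/5.
Player 1 indifferent between I and II: q·7 + (1−q)·2 = q·4 + (1−q)·7 ⟹ 2 + 5q = 7 + (-3)q ⟹ q = 5/8.

p = 2/5, q = 5/8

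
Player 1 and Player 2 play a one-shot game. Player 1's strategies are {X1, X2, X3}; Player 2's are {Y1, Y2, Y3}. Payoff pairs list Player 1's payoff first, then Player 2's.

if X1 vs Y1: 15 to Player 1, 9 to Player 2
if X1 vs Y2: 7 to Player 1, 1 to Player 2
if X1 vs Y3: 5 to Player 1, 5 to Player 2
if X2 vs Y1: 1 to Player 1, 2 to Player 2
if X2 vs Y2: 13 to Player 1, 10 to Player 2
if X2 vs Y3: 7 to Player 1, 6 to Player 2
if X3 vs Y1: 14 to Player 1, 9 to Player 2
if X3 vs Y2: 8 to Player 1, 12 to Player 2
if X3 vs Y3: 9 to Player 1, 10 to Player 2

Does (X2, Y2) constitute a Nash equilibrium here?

Yes

Holding Player 2 at Y2: Player 1 gets 13 from X2, versus 7 from X1, 8 from X3. No profitable deviation for Player 1.
Holding Player 1 at X2: Player 2 gets 10 from Y2, versus 2 from Y1, 6 from Y3. No profitable deviation for Player 2 either.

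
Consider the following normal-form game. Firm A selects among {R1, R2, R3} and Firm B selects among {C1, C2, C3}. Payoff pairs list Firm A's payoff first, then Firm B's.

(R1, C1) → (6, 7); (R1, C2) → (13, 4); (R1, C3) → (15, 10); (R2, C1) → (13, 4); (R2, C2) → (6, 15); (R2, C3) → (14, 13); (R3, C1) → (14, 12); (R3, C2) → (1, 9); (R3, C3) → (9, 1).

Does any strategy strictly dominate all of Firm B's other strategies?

Check whether one of Firm B's strategies beats all alternatives regardless of what the opponent does.
C1 is not dominant: against R1, C3 gives 10 > 7.
C2 is not dominant: against R1, C1 gives 7 > 4.
C3 is not dominant: against R2, C2 gives 15 > 13.
No single strategy is best against every opponent action.

No strictly dominant strategy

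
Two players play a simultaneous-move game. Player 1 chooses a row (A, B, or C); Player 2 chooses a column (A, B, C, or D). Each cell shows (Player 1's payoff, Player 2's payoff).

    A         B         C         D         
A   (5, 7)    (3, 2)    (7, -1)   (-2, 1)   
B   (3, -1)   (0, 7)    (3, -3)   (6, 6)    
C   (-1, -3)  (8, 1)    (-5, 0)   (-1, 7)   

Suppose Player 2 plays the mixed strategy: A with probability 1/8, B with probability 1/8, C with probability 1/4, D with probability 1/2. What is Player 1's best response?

B

Compute Player 1's expected payoff from each pure strategy against the given mix.
A: (1/8)·5 + (1/8)·3 + (1/4)·7 + (1/2)·(-2) = 7/4
B: (1/8)·3 + (1/8)·0 + (1/4)·3 + (1/2)·6 = 33/8
C: (1/8)·(-1) + (1/8)·8 + (1/4)·(-5) + (1/2)·(-1) = -7/8
Highest expected payoff is 33/8, from B.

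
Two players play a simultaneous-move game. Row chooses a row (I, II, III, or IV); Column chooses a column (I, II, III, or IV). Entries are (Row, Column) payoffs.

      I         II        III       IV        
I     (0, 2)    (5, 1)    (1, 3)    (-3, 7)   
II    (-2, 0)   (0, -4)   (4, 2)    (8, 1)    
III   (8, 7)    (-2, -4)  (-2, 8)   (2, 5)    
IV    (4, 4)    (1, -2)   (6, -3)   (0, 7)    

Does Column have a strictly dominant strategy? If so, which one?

None

Check whether one of Column's strategies beats all alternatives regardless of what the opponent does.
I is not dominant: against I, III gives 3 > 2.
II is not dominant: against I, I gives 2 > 1.
III is not dominant: against I, IV gives 7 > 3.
IV is not dominant: against II, III gives 2 > 1.
No single strategy is best against every opponent action.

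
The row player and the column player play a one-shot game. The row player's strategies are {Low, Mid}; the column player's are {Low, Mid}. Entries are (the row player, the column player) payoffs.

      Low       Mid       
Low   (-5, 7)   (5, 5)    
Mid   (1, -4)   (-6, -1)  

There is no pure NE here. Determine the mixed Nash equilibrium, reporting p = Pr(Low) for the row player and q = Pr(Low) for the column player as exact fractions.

p = 3/5, q = 11/17

Each player's mixing probability is pinned down by making the *other* player indifferent.
The column player indifferent between Low and Mid: p·7 + (1−p)·(-4) = p·5 + (1−p)·(-1) ⟹ (-4) + 11p = (-1) + 6p ⟹ p = 3/5.
The row player indifferent between Low and Mid: q·(-5) + (1−q)·5 = q·1 + (1−q)·(-6) ⟹ 5 + (-10)q = (-6) + 7q ⟹ q = 11/17.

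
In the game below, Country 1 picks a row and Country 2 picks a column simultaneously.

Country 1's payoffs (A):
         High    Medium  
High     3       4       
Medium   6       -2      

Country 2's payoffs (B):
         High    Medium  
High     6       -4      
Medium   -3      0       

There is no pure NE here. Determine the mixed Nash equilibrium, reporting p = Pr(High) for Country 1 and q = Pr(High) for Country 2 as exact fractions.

In a mixed NE each player is indifferent between their pure strategies, so the opponent's mix sets the indifference.
Country 2 indifferent between High and Medium: p·6 + (1−p)·(-3) = p·(-4) + (1−p)·0 ⟹ (-3) + 9p = 0 + (-4)p ⟹ p = 3/13.
Country 1 indifferent between High and Medium: q·3 + (1−q)·4 = q·6 + (1−q)·(-2) ⟹ 4 + (-1)q = (-2) + 8q ⟹ q = 2/3.

p = 3/13, q = 2/3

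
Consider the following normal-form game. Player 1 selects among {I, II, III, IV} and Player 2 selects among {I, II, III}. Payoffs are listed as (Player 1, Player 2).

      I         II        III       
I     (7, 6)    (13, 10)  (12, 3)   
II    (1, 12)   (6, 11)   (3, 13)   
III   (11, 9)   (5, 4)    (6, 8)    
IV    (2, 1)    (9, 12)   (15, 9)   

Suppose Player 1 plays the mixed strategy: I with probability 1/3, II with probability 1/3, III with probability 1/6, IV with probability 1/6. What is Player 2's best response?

Player 2's best reply maximizes expected payoff against the mix.
I: (1/3)·6 + (1/3)·12 + (1/6)·9 + (1/6)·1 = 23/3
II: (1/3)·10 + (1/3)·11 + (1/6)·4 + (1/6)·12 = 29/3
III: (1/3)·3 + (1/3)·13 + (1/6)·8 + (1/6)·9 = 49/6
Highest expected payoff is 29/3, from II.

II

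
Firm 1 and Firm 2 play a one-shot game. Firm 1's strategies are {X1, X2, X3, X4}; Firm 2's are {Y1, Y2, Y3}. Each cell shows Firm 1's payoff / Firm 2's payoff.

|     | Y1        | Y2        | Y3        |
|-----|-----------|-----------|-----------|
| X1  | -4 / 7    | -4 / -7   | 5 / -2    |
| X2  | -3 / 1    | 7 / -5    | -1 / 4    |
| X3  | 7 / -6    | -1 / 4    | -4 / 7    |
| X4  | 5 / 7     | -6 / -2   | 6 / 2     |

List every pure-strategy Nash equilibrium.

None

A profile is a Nash equilibrium when each player is best-responding to the other.
Firm 1's best responses — vs Y1: X3 (payoff 7); vs Y2: X2 (payoff 7); vs Y3: X4 (payoff 6).
Firm 2's best responses — vs X1: Y1 (payoff 7); vs X2: Y3 (payoff 4); vs X3: Y3 (payoff 7); vs X4: Y1 (payoff 7).
No cell has both players best-responding. For instance, Firm 1's best reply to Y2 is X2, but against X2 Firm 2 prefers Y3 over Y2.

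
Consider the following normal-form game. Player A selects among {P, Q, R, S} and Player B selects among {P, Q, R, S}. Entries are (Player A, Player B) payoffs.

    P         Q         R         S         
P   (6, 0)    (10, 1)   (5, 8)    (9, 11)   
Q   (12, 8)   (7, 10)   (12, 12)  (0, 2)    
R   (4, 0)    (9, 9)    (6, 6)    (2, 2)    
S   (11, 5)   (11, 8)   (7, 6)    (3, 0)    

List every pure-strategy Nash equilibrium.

Find each player's best response to every opponent strategy; NE are the intersections.
Player A's best responses — vs P: Q (payoff 12); vs Q: S (payoff 11); vs R: Q (payoff 12); vs S: P (payoff 9).
Player B's best responses — vs P: S (payoff 11); vs Q: R (payoff 12); vs R: Q (payoff 9); vs S: Q (payoff 8).
Mutual best responses occur at (P, S), (Q, R), and (S, Q); at each, neither player gains by switching.

(P, S), (Q, R), and (S, Q)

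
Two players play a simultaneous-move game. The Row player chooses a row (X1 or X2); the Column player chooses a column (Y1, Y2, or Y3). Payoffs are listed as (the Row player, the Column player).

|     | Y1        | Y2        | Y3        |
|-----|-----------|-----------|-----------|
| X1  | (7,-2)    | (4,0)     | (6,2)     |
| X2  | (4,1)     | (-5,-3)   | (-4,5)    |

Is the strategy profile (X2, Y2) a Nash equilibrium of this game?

No

Holding the Column player at Y2: the Row player gets -5 from X2 but could get 4 by switching to X1. The Row player has a profitable deviation.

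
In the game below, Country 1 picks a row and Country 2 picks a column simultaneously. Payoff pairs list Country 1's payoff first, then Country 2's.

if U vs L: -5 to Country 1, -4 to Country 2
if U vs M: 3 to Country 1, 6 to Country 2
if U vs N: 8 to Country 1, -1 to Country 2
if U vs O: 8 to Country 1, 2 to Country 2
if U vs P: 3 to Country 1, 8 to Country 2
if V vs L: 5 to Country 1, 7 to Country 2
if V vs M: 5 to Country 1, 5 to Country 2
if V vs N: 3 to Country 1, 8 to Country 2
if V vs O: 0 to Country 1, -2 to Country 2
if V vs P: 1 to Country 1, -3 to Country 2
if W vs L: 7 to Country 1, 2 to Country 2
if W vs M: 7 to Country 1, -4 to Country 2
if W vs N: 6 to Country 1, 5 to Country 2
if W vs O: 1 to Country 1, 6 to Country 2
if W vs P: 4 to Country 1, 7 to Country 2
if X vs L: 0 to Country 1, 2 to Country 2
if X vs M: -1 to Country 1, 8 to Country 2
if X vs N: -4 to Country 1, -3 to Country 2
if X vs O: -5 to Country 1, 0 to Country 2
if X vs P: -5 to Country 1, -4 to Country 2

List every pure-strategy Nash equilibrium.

(W, P)

A profile is a Nash equilibrium when each player is best-responding to the other.
Country 1's best responses — vs L: W (payoff 7); vs M: W (payoff 7); vs N: U (payoff 8); vs O: U (payoff 8); vs P: W (payoff 4).
Country 2's best responses — vs U: P (payoff 8); vs V: N (payoff 8); vs W: P (payoff 7); vs X: M (payoff 8).
The only mutual best response is (W, P); neither player gains by switching there.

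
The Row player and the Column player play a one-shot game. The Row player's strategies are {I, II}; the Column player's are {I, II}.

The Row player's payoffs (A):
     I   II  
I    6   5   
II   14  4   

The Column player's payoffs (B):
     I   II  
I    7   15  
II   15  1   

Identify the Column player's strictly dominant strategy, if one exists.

No strictly dominant strategy

A strategy is strictly dominant if it gives the Column player a strictly higher payoff than every other strategy, against every choice by the opponent.
I is not dominant: against I, II gives 15 > 7.
II is not dominant: against II, I gives 15 > 1.
No single strategy is best against every opponent action.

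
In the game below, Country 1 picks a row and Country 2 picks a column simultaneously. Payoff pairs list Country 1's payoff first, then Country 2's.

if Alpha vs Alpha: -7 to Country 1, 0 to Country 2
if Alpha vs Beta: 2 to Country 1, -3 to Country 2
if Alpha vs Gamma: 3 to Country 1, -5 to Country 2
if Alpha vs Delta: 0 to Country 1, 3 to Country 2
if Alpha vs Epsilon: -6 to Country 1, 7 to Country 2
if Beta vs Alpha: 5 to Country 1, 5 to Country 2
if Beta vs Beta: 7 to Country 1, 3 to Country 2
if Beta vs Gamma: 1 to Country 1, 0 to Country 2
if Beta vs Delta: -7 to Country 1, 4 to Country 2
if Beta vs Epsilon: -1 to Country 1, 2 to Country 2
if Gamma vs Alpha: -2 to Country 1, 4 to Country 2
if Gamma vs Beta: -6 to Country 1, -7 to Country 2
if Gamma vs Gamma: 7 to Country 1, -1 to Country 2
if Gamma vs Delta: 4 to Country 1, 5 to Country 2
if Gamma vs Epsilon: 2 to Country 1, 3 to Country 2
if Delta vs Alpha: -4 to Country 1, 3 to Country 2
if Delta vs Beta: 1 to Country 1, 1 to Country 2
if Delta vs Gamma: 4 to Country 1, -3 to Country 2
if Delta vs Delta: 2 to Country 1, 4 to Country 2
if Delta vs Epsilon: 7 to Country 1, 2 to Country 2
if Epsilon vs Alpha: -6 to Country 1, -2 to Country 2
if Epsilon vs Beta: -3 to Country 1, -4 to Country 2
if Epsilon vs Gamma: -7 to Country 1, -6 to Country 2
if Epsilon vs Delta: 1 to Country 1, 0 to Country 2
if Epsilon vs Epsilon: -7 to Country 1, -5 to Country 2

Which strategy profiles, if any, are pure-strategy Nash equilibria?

A profile is a Nash equilibrium when each player is best-responding to the other.
Country 1's best responses — vs Alpha: Beta (payoff 5); vs Beta: Beta (payoff 7); vs Gamma: Gamma (payoff 7); vs Delta: Gamma (payoff 4); vs Epsilon: Delta (payoff 7).
Country 2's best responses — vs Alpha: Epsilon (payoff 7); vs Beta: Alpha (payoff 5); vs Gamma: Delta (payoff 5); vs Delta: Delta (payoff 4); vs Epsilon: Delta (payoff 0).
Mutual best responses occur at (Beta, Alpha) and (Gamma, Delta); at each, neither player gains by switching.

(Beta, Alpha) and (Gamma, Delta)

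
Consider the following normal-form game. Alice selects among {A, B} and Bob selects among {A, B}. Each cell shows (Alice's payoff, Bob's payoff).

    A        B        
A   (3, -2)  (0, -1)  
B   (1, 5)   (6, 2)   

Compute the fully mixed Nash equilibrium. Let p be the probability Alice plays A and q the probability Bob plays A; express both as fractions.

p = 3/4, q = 3/4

Each player's mixing probability is pinned down by making the *other* player indifferent.
Bob indifferent between A and B: p·(-2) + (1−p)·5 = p·(-1) + (1−p)·2 ⟹ 5 + (-7)p = 2 + (-3)p ⟹ p = 3/4.
Alice indifferent between A and B: q·3 + (1−q)·0 = q·1 + (1−q)·6 ⟹ 0 + 3q = 6 + (-5)q ⟹ q = 3/4.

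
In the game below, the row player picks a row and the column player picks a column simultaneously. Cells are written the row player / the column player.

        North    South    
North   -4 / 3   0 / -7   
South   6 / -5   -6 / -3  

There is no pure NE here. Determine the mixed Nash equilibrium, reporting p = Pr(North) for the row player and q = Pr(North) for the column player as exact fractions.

In a mixed NE each player is indifferent between their pure strategies, so the opponent's mix sets the indifference.
The column player indifferent between North and South: p·3 + (1−p)·(-5) = p·(-7) + (1−p)·(-3) ⟹ (-5) + 8p = (-3) + (-4)p ⟹ p = 1/6.
The row player indifferent between North and South: q·(-4) + (1−q)·0 = q·6 + (1−q)·(-6) ⟹ 0 + (-4)q = (-6) + 12q ⟹ q = 3/8.

p = 1/6, q = 3/8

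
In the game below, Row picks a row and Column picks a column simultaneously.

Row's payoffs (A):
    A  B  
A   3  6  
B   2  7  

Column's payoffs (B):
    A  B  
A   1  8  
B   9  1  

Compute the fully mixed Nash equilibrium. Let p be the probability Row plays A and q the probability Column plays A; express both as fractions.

p = 8/15, q = 1/2

In a mixed NE each player is indifferent between their pure strategies, so the opponent's mix sets the indifference.
Column indifferent between A and B: p·1 + (1−p)·9 = p·8 + (1−p)·1 ⟹ 9 + (-8)p = 1 + 7p ⟹ p = 8/15.
Row indifferent between A and B: q·3 + (1−q)·6 = q·2 + (1−q)·7 ⟹ 6 + (-3)q = 7 + (-5)q ⟹ q = 1/2.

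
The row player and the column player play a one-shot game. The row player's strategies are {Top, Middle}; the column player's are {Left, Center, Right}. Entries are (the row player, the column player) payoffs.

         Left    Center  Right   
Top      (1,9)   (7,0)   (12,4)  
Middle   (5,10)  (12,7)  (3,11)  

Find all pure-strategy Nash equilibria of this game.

A profile is a Nash equilibrium when each player is best-responding to the other.
The row player's best responses — vs Left: Middle (payoff 5); vs Center: Middle (payoff 12); vs Right: Top (payoff 12).
The column player's best responses — vs Top: Left (payoff 9); vs Middle: Right (payoff 11).
No cell has both players best-responding. For instance, the row player's best reply to Left is Middle, but against Middle the column player prefers Right over Left.

There is no pure-strategy Nash equilibrium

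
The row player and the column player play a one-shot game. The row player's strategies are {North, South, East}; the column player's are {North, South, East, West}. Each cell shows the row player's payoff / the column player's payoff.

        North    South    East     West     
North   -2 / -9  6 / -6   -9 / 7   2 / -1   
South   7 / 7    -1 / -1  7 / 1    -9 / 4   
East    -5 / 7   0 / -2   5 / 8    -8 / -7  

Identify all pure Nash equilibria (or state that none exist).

(South, North)

Find each player's best response to every opponent strategy; NE are the intersections.
The row player's best responses — vs North: South (payoff 7); vs South: North (payoff 6); vs East: South (payoff 7); vs West: North (payoff 2).
The column player's best responses — vs North: East (payoff 7); vs South: North (payoff 7); vs East: East (payoff 8).
The only mutual best response is (South, North); neither player gains by switching there.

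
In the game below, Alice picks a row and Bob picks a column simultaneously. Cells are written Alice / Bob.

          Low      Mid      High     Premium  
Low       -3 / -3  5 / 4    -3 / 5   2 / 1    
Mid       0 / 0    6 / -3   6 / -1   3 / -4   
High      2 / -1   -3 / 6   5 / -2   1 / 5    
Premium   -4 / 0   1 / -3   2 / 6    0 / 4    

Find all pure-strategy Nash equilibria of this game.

A profile is a Nash equilibrium when each player is best-responding to the other.
Alice's best responses — vs Low: High (payoff 2); vs Mid: Mid (payoff 6); vs High: Mid (payoff 6); vs Premium: Mid (payoff 3).
Bob's best responses — vs Low: High (payoff 5); vs Mid: Low (payoff 0); vs High: Mid (payoff 6); vs Premium: High (payoff 6).
No cell has both players best-responding. For instance, Alice's best reply to High is Mid, but against Mid Bob prefers Low over High.

There is no pure-strategy Nash equilibrium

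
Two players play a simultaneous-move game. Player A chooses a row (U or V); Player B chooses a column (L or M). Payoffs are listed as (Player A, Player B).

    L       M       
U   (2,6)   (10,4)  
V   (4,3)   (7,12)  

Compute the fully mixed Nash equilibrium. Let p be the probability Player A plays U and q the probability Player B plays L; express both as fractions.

p = 9/11, q = 3/5

Each player's mixing probability is pinned down by making the *other* player indifferent.
Player B indifferent between L and M: p·6 + (1−p)·3 = p·4 + (1−p)·12 ⟹ 3 + 3p = 12 + (-8)p ⟹ p = 9/11.
Player A indifferent between U and V: q·2 + (1−q)·10 = q·4 + (1−q)·7 ⟹ 10 + (-8)q = 7 + (-3)q ⟹ q = 3/5.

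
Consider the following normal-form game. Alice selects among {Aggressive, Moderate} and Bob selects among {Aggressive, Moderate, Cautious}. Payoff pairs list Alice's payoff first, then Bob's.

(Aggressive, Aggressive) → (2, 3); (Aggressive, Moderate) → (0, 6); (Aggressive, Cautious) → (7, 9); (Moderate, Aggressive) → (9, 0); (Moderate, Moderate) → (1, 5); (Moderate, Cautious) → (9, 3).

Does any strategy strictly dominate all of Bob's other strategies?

None

Check whether one of Bob's strategies beats all alternatives regardless of what the opponent does.
Aggressive is not dominant: against Aggressive, Moderate gives 6 > 3.
Moderate is not dominant: against Aggressive, Cautious gives 9 > 6.
Cautious is not dominant: against Moderate, Moderate gives 5 > 3.
No single strategy is best against every opponent action.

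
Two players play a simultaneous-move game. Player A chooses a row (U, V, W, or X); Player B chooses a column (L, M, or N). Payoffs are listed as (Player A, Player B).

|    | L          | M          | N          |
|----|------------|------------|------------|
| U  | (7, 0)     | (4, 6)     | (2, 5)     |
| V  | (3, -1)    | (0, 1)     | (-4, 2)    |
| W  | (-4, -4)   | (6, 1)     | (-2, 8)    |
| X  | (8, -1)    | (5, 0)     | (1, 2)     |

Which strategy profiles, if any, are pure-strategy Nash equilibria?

Find each player's best response to every opponent strategy; NE are the intersections.
Player A's best responses — vs L: X (payoff 8); vs M: W (payoff 6); vs N: U (payoff 2).
Player B's best responses — vs U: M (payoff 6); vs V: N (payoff 2); vs W: N (payoff 8); vs X: N (payoff 2).
No cell has both players best-responding. For instance, Player A's best reply to N is U, but against U Player B prefers M over N.

No pure-strategy Nash equilibrium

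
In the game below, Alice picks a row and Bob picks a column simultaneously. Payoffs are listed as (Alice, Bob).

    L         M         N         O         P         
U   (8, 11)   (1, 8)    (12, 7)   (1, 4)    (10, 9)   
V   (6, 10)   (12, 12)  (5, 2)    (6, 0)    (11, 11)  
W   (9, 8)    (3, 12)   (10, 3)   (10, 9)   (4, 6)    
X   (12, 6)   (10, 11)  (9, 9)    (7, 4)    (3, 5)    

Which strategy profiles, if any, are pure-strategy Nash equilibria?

(V, M)

Check mutual best responses: a cell is a NE iff neither player can gain by unilaterally deviating.
Alice's best responses — vs L: X (payoff 12); vs M: V (payoff 12); vs N: U (payoff 12); vs O: W (payoff 10); vs P: V (payoff 11).
Bob's best responses — vs U: L (payoff 11); vs V: M (payoff 12); vs W: M (payoff 12); vs X: M (payoff 11).
The only mutual best response is (V, M); neither player gains by switching there.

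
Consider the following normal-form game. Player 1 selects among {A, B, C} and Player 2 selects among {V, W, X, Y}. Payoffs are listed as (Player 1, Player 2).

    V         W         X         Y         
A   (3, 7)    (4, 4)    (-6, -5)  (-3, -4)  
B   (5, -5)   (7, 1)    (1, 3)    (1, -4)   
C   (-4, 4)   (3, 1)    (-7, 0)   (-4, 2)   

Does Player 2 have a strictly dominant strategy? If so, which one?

Check whether one of Player 2's strategies beats all alternatives regardless of what the opponent does.
V is not dominant: against B, W gives 1 > -5.
W is not dominant: against A, V gives 7 > 4.
X is not dominant: against A, V gives 7 > -5.
Y is not dominant: against A, V gives 7 > -4.
No single strategy is best against every opponent action.

No strictly dominant strategy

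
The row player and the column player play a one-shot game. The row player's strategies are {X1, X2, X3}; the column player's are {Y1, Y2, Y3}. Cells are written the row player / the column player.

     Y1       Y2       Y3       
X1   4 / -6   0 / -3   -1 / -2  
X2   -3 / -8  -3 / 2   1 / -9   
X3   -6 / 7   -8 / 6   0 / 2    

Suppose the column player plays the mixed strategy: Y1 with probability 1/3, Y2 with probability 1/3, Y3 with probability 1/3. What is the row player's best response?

X1

Compute the row player's expected payoff from each pure strategy against the given mix.
X1: (1/3)·4 + (1/3)·0 + (1/3)·(-1) = 1
X2: (1/3)·(-3) + (1/3)·(-3) + (1/3)·1 = -5/3
X3: (1/3)·(-6) + (1/3)·(-8) + (1/3)·0 = -14/3
Highest expected payoff is 1, from X1.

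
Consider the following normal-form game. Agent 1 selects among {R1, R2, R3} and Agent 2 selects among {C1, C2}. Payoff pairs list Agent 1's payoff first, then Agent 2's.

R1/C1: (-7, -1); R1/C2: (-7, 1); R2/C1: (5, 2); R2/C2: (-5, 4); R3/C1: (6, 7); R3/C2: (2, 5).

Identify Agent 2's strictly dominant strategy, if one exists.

A strategy is strictly dominant if it gives Agent 2 a strictly higher payoff than every other strategy, against every choice by the opponent.
C1 is not dominant: against R1, C2 gives 1 > -1.
C2 is not dominant: against R3, C1 gives 7 > 5.
No single strategy is best against every opponent action.

None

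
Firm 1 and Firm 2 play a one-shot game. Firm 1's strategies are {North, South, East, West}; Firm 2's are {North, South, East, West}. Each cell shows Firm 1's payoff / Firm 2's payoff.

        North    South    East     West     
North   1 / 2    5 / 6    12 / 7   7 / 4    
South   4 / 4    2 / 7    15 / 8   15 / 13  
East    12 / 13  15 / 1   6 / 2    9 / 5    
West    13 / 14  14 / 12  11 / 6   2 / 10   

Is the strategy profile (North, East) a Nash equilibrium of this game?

No

Holding Firm 2 at East: Firm 1 gets 12 from North but could get 15 by switching to South. Firm 1 has a profitable deviation.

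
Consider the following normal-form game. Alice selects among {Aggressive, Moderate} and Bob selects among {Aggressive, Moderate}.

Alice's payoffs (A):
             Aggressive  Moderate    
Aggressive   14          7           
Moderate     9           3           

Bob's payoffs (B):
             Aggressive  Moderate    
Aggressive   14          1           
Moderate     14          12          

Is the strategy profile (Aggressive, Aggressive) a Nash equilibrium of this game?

Holding Bob at Aggressive: Alice gets 14 from Aggressive, versus 9 from Moderate. No profitable deviation for Alice.
Holding Alice at Aggressive: Bob gets 14 from Aggressive, versus 1 from Moderate. No profitable deviation for Bob either.

Yes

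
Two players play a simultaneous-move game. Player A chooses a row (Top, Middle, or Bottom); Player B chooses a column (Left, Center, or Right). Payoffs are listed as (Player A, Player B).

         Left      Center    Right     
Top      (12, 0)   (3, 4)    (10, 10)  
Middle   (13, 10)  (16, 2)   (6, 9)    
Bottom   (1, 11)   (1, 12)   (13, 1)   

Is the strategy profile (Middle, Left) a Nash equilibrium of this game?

Holding Player B at Left: Player A gets 13 from Middle, versus 12 from Top, 1 from Bottom. No profitable deviation for Player A.
Holding Player A at Middle: Player B gets 10 from Left, versus 2 from Center, 9 from Right. No profitable deviation for Player B either.

Yes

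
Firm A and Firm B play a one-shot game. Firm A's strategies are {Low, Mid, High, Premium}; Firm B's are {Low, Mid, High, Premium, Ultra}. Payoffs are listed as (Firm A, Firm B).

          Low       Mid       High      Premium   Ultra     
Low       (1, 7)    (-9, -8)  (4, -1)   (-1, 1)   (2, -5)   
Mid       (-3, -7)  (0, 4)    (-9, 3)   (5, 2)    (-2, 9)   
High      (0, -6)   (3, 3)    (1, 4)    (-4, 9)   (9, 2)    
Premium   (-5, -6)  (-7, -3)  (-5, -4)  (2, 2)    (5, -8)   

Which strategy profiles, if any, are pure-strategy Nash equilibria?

(Low, Low)

A profile is a Nash equilibrium when each player is best-responding to the other.
Firm A's best responses — vs Low: Low (payoff 1); vs Mid: High (payoff 3); vs High: Low (payoff 4); vs Premium: Mid (payoff 5); vs Ultra: High (payoff 9).
Firm B's best responses — vs Low: Low (payoff 7); vs Mid: Ultra (payoff 9); vs High: Premium (payoff 9); vs Premium: Premium (payoff 2).
The only mutual best response is (Low, Low); neither player gains by switching there.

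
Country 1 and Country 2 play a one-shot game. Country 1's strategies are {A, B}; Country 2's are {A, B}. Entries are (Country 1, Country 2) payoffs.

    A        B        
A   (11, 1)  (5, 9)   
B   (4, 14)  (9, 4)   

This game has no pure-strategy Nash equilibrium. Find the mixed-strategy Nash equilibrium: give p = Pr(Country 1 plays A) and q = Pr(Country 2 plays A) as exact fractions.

p = 5/9, q = 4/11

Each player's mixing probability is pinned down by making the *other* player indifferent.
Country 2 indifferent between A and B: p·1 + (1−p)·14 = p·9 + (1−p)·4 ⟹ 14 + (-13)p = 4 + 5p ⟹ p = 5/9.
Country 1 indifferent between A and B: q·11 + (1−q)·5 = q·4 + (1−q)·9 ⟹ 5 + 6q = 9 + (-5)q ⟹ q = 4/11.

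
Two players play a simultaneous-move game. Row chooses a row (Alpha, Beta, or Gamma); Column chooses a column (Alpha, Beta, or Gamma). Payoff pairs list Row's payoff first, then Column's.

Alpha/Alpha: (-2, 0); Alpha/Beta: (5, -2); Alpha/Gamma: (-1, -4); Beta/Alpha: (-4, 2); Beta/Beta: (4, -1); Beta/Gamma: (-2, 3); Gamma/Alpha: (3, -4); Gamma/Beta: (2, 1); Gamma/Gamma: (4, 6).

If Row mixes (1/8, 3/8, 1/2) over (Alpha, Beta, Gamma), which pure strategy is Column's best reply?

Gamma

Column's best reply maximizes expected payoff against the mix.
Alpha: (1/8)·0 + (3/8)·2 + (1/2)·(-4) = -5/4
Beta: (1/8)·(-2) + (3/8)·(-1) + (1/2)·1 = -1/8
Gamma: (1/8)·(-4) + (3/8)·3 + (1/2)·6 = 29/8
Highest expected payoff is 29/8, from Gamma.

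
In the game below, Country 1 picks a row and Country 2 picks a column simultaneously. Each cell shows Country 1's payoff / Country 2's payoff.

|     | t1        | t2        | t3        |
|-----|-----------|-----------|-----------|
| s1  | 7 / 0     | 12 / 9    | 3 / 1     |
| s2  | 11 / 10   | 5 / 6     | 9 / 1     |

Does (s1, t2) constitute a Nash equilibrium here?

Yes

Holding Country 2 at t2: Country 1 gets 12 from s1, versus 5 from s2. No profitable deviation for Country 1.
Holding Country 1 at s1: Country 2 gets 9 from t2, versus 0 from t1, 1 from t3. No profitable deviation for Country 2 either.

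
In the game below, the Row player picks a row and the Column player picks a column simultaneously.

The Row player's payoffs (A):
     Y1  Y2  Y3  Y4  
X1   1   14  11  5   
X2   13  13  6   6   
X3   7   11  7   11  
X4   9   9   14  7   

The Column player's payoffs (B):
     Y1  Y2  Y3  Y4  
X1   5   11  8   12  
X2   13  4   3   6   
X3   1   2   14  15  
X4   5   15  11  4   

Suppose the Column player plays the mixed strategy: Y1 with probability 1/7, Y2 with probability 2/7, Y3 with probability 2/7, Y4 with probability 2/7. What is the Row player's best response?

X4

Compute the Row player's expected payoff from each pure strategy against the given mix.
X1: (1/7)·1 + (2/7)·14 + (2/7)·11 + (2/7)·5 = 61/7
X2: (1/7)·13 + (2/7)·13 + (2/7)·6 + (2/7)·6 = 9
X3: (1/7)·7 + (2/7)·11 + (2/7)·7 + (2/7)·11 = 65/7
X4: (1/7)·9 + (2/7)·9 + (2/7)·14 + (2/7)·7 = 69/7
Highest expected payoff is 69/7, from X4.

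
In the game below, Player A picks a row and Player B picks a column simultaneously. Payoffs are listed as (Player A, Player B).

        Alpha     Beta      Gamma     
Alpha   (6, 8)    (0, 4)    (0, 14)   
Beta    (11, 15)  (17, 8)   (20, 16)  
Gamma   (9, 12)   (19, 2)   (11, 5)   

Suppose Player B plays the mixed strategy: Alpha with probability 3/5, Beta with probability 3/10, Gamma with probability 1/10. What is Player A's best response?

Player A's best reply maximizes expected payoff against the mix.
Alpha: (3/5)·6 + (3/10)·0 + (1/10)·0 = 18/5
Beta: (3/5)·11 + (3/10)·17 + (1/10)·20 = 137/10
Gamma: (3/5)·9 + (3/10)·19 + (1/10)·11 = 61/5
Highest expected payoff is 137/10, from Beta.

Beta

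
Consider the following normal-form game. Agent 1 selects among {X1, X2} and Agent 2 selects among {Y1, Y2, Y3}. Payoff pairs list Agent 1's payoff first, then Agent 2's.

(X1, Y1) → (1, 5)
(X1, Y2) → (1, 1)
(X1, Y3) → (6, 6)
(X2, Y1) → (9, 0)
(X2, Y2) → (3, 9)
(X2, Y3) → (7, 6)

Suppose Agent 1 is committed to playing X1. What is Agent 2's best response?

Y3

With Agent 1 fixed at X1, Agent 2's payoffs are: Y1 → 5, Y2 → 1, Y3 → 6.
The maximum is 6, achieved by Y3.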